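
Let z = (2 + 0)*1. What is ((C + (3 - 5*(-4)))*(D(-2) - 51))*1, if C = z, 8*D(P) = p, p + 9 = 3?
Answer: -5175/4 ≈ -1293.8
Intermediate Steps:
p = -6 (p = -9 + 3 = -6)
D(P) = -¾ (D(P) = (⅛)*(-6) = -¾)
z = 2 (z = 2*1 = 2)
C = 2
((C + (3 - 5*(-4)))*(D(-2) - 51))*1 = ((2 + (3 - 5*(-4)))*(-¾ - 51))*1 = ((2 + (3 + 20))*(-207/4))*1 = ((2 + 23)*(-207/4))*1 = (25*(-207/4))*1 = -5175/4*1 = -5175/4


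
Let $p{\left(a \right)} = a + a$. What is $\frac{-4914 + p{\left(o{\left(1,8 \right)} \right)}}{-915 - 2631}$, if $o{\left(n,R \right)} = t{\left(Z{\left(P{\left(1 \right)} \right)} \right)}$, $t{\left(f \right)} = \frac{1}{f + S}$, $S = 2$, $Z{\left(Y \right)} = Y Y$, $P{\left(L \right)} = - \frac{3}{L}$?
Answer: $\frac{27026}{19503} \approx 1.3857$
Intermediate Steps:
$Z{\left(Y \right)} = Y^{2}$
$t{\left(f \right)} = \frac{1}{2 + f}$ ($t{\left(f \right)} = \frac{1}{f + 2} = \frac{1}{2 + f}$)
$o{\left(n,R \right)} = \frac{1}{11}$ ($o{\left(n,R \right)} = \frac{1}{2 + \left(- \frac{3}{1}\right)^{2}} = \frac{1}{2 + \left(\left(-3\right) 1\right)^{2}} = \frac{1}{2 + \left(-3\right)^{2}} = \frac{1}{2 + 9} = \frac{1}{11}$)
$p{\left(a \right)} = 2 a$
$\frac{-4914 + p{\left(o{\left(1,8 \right)} \right)}}{-915 - 2631} = \frac{-4914 + 2 \cdot \frac{1}{11}}{-915 - 2631} = \frac{-4914 + \frac{2}{11}}{-3546} = \left(- \frac{54052}{11}\right) \left(- \frac{1}{3546}\right) = \frac{27026}{19503}$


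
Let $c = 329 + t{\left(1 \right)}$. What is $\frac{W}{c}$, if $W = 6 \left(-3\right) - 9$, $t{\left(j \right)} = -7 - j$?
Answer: $- \frac{9}{107} \approx -0.084112$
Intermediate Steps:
$W = -27$ ($W = -18 - 9 = -27$)
$c = 321$ ($c = 329 - 8 = 321$)
$\frac{W}{c} = - \frac{27}{321} = \left(-27\right) \frac{1}{321} = - \frac{9}{107}$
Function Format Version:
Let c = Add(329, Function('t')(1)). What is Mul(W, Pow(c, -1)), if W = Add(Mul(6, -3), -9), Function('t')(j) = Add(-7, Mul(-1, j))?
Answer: Rational(-9, 107) ≈ -0.084112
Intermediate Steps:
W = -27 (W = Add(-18, -9) = -27)
c = 321 (c = Add(329, Add(-7, Mul(-1, 1))) = Add(329, Add(-7, -1)) = Add(329, -8) = 321)
Mul(W, Pow(c, -1)) = Mul(-27, Pow(321, -1)) = Mul(-27, Rational(1, 321)) = Rational(-9, 107)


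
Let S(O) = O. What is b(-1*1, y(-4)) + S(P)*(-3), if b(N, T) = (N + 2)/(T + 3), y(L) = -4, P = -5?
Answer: 14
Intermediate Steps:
b(N, T) = (2 + N)/(3 + T)
b(-1*1, y(-4)) + S(P)*(-3) = (2 - 1*1)/(3 - 4) - 5*(-3) = (2 - 1)/(-1) + 15 = -1*1 + 15 = -1 + 15 = 14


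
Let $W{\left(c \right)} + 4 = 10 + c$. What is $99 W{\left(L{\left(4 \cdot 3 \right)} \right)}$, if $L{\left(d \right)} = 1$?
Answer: $693$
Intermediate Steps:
$W{\left(c \right)} = 6 + c$ ($W{\left(c \right)} = -4 + \left(10 + c\right) = 6 + c$)
$99 W{\left(L{\left(4 \cdot 3 \right)} \right)} = 99 \left(6 + 1\right) = 99 \cdot 7 = 693$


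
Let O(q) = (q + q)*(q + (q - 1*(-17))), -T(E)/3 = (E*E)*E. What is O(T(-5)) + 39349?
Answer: 614599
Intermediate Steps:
T(E) = -3*E³ (T(E) = -3*E*E*E = -3*E²*E = -3*E³)
O(q) = 2*q*(17 + 2*q) (O(q) = (2*q)*(q + (q + 17)) = (2*q)*(q + (17 + q)) = (2*q)*(17 + 2*q) = 2*q*(17 + 2*q))
O(T(-5)) + 39349 = 2*(-3*(-5)³)*(17 + 2*(-3*(-5)³)) + 39349 = 2*(-3*(-125))*(17 + 2*(-3*(-125))) + 39349 = 2*375*(17 + 2*375) + 39349 = 2*375*(17 + 750) + 39349 = 2*375*767 + 39349 = 575250 + 39349 = 614599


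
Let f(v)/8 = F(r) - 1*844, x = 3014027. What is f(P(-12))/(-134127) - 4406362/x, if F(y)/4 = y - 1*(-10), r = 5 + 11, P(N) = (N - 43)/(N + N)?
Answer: -573169076134/404262399429 ≈ -1.4178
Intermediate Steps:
P(N) = (-43 + N)/(2*N) (P(N) = (-43 + N)/((2*N)) = (-43 + N)*(1/(2*N)) = (-43 + N)/(2*N))
r = 16
F(y) = 40 + 4*y (F(y) = 4*(y - 1*(-10)) = 4*(y + 10) = 4*(10 + y) = 40 + 4*y)
f(v) = -5920 (f(v) = 8*((40 + 4*16) - 1*844) = 8*((40 + 64) - 844) = 8*(104 - 844) = 8*(-740) = -5920)
f(P(-12))/(-134127) - 4406362/x = -5920/(-134127) - 4406362/3014027 = -5920*(-1/134127) - 4406362*1/3014027 = 5920/134127 - 4406362/3014027 = -573169076134/404262399429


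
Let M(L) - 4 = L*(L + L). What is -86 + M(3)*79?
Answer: 1652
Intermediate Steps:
M(L) = 4 + 2*L² (M(L) = 4 + L*(L + L) = 4 + L*(2*L) = 4 + 2*L²)
-86 + M(3)*79 = -86 + (4 + 2*3²)*79 = -86 + (4 + 2*9)*79 = -86 + (4 + 18)*79 = -86 + 22*79 = -86 + 1738 = 1652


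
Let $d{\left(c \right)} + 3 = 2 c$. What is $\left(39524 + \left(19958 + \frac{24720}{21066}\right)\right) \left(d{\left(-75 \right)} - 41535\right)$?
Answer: $- \frac{8706347952336}{3511} \approx -2.4797 \cdot 10^{9}$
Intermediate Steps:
$d{\left(c \right)} = -3 + 2 c$
$\left(39524 + \left(19958 + \frac{24720}{21066}\right)\right) \left(d{\left(-75 \right)} - 41535\right) = \left(39524 + \left(19958 + \frac{24720}{21066}\right)\right) \left(\left(-3 + 2 \left(-75\right)\right) - 41535\right) = \left(39524 + \left(19958 + 24720 \cdot \frac{1}{21066}\right)\right) \left(\left(-3 - 150\right) - 41535\right) = \left(39524 + \left(19958 + \frac{4120}{3511}\right)\right) \left(-153 - 41535\right) = \left(39524 + \frac{70076658}{3511}\right) \left(-41688\right) = \frac{208845422}{3511} \left(-41688\right) = - \frac{8706347952336}{3511}$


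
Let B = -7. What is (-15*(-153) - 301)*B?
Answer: -13958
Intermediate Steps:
(-15*(-153) - 301)*B = (-15*(-153) - 301)*(-7) = (2295 - 301)*(-7) = 1994*(-7) = -13958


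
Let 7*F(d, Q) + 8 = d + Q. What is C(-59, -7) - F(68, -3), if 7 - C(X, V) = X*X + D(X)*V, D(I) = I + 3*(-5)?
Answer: -28001/7 ≈ -4000.1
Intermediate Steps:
D(I) = -15 + I (D(I) = I - 15 = -15 + I)
F(d, Q) = -8/7 + Q/7 + d/7 (F(d, Q) = -8/7 + (d + Q)/7 = -8/7 + (Q + d)/7 = -8/7 + (Q/7 + d/7) = -8/7 + Q/7 + d/7)
C(X, V) = 7 - X**2 - V*(-15 + X) (C(X, V) = 7 - (X*X + (-15 + X)*V) = 7 - (X**2 + V*(-15 + X)) = 7 + (-X**2 - V*(-15 + X)) = 7 - X**2 - V*(-15 + X))
C(-59, -7) - F(68, -3) = (7 - 1*(-59)**2 - 1*(-7)*(-15 - 59)) - (-8/7 + (1/7)*(-3) + (1/7)*68) = (7 - 1*3481 - 1*(-7)*(-74)) - (-8/7 - 3/7 + 68/7) = (7 - 3481 - 518) - 1*57/7 = -3992 - 57/7 = -28001/7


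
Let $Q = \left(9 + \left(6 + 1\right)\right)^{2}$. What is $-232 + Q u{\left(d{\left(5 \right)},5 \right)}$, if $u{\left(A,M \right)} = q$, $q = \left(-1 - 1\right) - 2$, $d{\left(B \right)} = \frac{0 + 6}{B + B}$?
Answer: $-1256$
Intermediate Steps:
$d{\left(B \right)} = \frac{3}{B}$ ($d{\left(B \right)} = \frac{6}{2 B} = 6 \frac{1}{2 B} = \frac{3}{B}$)
$q = -4$ ($q = -2 - 2 = -4$)
$u{\left(A,M \right)} = -4$
$Q = 256$ ($Q = \left(9 + 7\right)^{2} = 16^{2} = 256$)
$-232 + Q u{\left(d{\left(5 \right)},5 \right)} = -232 + 256 \left(-4\right) = -232 - 1024 = -1256$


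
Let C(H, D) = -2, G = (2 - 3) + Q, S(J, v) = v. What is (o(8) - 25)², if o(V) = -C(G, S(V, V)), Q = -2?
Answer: 529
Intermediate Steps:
G = -3 (G = (2 - 3) - 2 = -1 - 2 = -3)
o(V) = 2 (o(V) = -1*(-2) = 2)
(o(8) - 25)² = (2 - 25)² = (-23)² = 529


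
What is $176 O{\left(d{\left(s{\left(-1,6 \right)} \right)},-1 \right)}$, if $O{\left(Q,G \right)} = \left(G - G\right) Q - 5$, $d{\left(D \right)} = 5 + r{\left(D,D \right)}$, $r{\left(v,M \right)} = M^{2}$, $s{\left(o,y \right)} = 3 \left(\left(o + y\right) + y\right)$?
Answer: $-880$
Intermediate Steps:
$s{\left(o,y \right)} = 3 o + 6 y$ ($s{\left(o,y \right)} = 3 \left(o + 2 y\right) = 3 o + 6 y$)
$d{\left(D \right)} = 5 + D^{2}$
$O{\left(Q,G \right)} = -5$ ($O{\left(Q,G \right)} = 0 Q - 5 = 0 - 5 = -5$)
$176 O{\left(d{\left(s{\left(-1,6 \right)} \right)},-1 \right)} = 176 \left(-5\right) = -880$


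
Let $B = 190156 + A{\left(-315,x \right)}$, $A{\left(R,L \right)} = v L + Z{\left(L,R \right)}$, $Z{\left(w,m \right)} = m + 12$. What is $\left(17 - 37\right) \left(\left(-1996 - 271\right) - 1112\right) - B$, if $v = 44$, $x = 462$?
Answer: $-142601$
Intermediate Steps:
$Z{\left(w,m \right)} = 12 + m$
$A{\left(R,L \right)} = 12 + R + 44 L$ ($A{\left(R,L \right)} = 44 L + \left(12 + R\right) = 12 + R + 44 L$)
$B = 210181$ ($B = 190156 + \left(12 - 315 + 44 \cdot 462\right) = 190156 + \left(12 - 315 + 20328\right) = 190156 + 20025 = 210181$)
$\left(17 - 37\right) \left(\left(-1996 - 271\right) - 1112\right) - B = \left(17 - 37\right) \left(\left(-1996 - 271\right) - 1112\right) - 210181 = \left(17 - 37\right) \left(-2267 - 1112\right) - 210181 = \left(-20\right) \left(-3379\right) - 210181 = 67580 - 210181 = -142601$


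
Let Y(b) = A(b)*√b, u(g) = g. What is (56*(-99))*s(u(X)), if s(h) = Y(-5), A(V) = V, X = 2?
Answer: 27720*I*√5 ≈ 61984.0*I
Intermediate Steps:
Y(b) = b^(3/2) (Y(b) = b*√b = b^(3/2))
s(h) = -5*I*√5 (s(h) = (-5)^(3/2) = -5*I*√5)
(56*(-99))*s(u(X)) = (56*(-99))*(-5*I*√5) = -(-27720)*I*√5 = 27720*I*√5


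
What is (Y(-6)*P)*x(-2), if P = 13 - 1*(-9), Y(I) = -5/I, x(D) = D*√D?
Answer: -110*I*√2/3 ≈ -51.854*I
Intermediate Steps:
x(D) = D^(3/2)
P = 22 (P = 13 + 9 = 22)
(Y(-6)*P)*x(-2) = (-5/(-6)*22)*(-2)^(3/2) = (-5*(-⅙)*22)*(-2*I*√2) = ((⅚)*22)*(-2*I*√2) = 55*(-2*I*√2)/3 = -110*I*√2/3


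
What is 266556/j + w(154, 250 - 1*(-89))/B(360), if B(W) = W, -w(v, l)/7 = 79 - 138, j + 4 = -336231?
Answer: 8580979/24208920 ≈ 0.35445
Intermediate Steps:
j = -336235 (j = -4 - 336231 = -336235)
w(v, l) = 413 (w(v, l) = -7*(79 - 138) = -7*(-59) = 413)
266556/j + w(154, 250 - 1*(-89))/B(360) = 266556/(-336235) + 413/360 = 266556*(-1/336235) + 413*(1/360) = -266556/336235 + 413/360 = 8580979/24208920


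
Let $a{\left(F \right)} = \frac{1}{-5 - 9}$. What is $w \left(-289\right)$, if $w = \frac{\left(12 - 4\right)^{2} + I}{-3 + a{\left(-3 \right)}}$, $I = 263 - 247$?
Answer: $\frac{323680}{43} \approx 7527.4$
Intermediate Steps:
$a{\left(F \right)} = - \frac{1}{14}$ ($a{\left(F \right)} = \frac{1}{-14} = - \frac{1}{14}$)
$I = 16$
$w = - \frac{1120}{43}$ ($w = \frac{\left(12 - 4\right)^{2} + 16}{-3 - \frac{1}{14}} = \frac{8^{2} + 16}{- \frac{43}{14}} = \left(64 + 16\right) \left(- \frac{14}{43}\right) = 80 \left(- \frac{14}{43}\right) = - \frac{1120}{43} \approx -26.047$)
$w \left(-289\right) = \left(- \frac{1120}{43}\right) \left(-289\right) = \frac{323680}{43}$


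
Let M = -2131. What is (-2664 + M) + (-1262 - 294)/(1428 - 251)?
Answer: -5645271/1177 ≈ -4796.3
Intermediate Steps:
(-2664 + M) + (-1262 - 294)/(1428 - 251) = (-2664 - 2131) + (-1262 - 294)/(1428 - 251) = -4795 - 1556/1177 = -5645271/1177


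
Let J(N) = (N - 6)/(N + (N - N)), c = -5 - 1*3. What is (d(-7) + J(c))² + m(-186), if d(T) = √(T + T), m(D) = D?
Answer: -3151/16 + 7*I*√14/2 ≈ -196.94 + 13.096*I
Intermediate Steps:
d(T) = √2*√T (d(T) = √(2*T) = √2*√T)
c = -8 (c = -5 - 3 = -8)
J(N) = (-6 + N)/N (J(N) = (-6 + N)/(N + 0) = (-6 + N)/N)
(d(-7) + J(c))² + m(-186) = (√2*√(-7) + (-6 - 8)/(-8))² - 186 = (√2*(I*√7) - ⅛*(-14))² - 186 = (I*√14 + 7/4)² - 186 = (7/4 + I*√14)² - 186 = -186 + (7/4 + I*√14)²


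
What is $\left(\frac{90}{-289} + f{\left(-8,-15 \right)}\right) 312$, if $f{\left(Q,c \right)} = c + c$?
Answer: $- \frac{2733120}{289} \approx -9457.2$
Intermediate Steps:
$f{\left(Q,c \right)} = 2 c$
$\left(\frac{90}{-289} + f{\left(-8,-15 \right)}\right) 312 = \left(\frac{90}{-289} + 2 \left(-15\right)\right) 312 = \left(90 \left(- \frac{1}{289}\right) - 30\right) 312 = \left(- \frac{90}{289} - 30\right) 312 = \left(- \frac{8760}{289}\right) 312 = - \frac{2733120}{289}$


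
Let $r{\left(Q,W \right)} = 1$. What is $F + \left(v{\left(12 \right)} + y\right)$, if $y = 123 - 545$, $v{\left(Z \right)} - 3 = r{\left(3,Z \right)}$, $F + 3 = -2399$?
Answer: $-2820$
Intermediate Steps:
$F = -2402$ ($F = -3 - 2399 = -2402$)
$v{\left(Z \right)} = 4$ ($v{\left(Z \right)} = 3 + 1 = 4$)
$y = -422$ ($y = 123 - 545 = -422$)
$F + \left(v{\left(12 \right)} + y\right) = -2402 + \left(4 - 422\right) = -2402 - 418 = -2820$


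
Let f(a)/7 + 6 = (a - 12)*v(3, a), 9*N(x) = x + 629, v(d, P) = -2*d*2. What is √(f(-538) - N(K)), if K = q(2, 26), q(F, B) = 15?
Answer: √414778/3 ≈ 214.68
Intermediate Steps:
K = 15
v(d, P) = -4*d
N(x) = 629/9 + x/9 (N(x) = (x + 629)/9 = (629 + x)/9 = 629/9 + x/9)
f(a) = 966 - 84*a (f(a) = -42 + 7*((a - 12)*(-4*3)) = -42 + 7*((-12 + a)*(-12)) = -42 + 7*(144 - 12*a) = -42 + (1008 - 84*a) = 966 - 84*a)
√(f(-538) - N(K)) = √((966 - 84*(-538)) - (629/9 + (⅑)*15)) = √((966 + 45192) - (629/9 + 5/3)) = √(46158 - 1*644/9) = √(46158 - 644/9) = √(414778/9) = √414778/3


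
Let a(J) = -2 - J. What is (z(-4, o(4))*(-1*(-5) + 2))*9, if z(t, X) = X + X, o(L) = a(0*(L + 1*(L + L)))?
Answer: -252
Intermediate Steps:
o(L) = -2 (o(L) = -2 - 0*(L + 1*(L + L)) = -2 - 0*(L + 1*(2*L)) = -2 - 0*(L + 2*L) = -2 - 0*3*L = -2 - 1*0 = -2 + 0 = -2)
z(t, X) = 2*X
(z(-4, o(4))*(-1*(-5) + 2))*9 = ((2*(-2))*(-1*(-5) + 2))*9 = -4*(5 + 2)*9 = -4*7*9 = -28*9 = -252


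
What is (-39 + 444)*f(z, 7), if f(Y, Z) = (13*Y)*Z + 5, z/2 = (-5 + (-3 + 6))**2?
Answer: 296865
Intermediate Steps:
z = 8 (z = 2*(-5 + (-3 + 6))**2 = 2*(-5 + 3)**2 = 2*(-2)**2 = 2*4 = 8)
f(Y, Z) = 5 + 13*Y*Z (f(Y, Z) = 13*Y*Z + 5 = 5 + 13*Y*Z)
(-39 + 444)*f(z, 7) = (-39 + 444)*(5 + 13*8*7) = 405*(5 + 728) = 405*733 = 296865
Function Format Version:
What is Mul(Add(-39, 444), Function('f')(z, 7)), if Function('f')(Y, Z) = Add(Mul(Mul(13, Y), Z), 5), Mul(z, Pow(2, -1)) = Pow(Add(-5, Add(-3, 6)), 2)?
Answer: 296865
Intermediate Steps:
z = 8 (z = Mul(2, Pow(Add(-5, Add(-3, 6)), 2)) = Mul(2, Pow(Add(-5, 3), 2)) = Mul(2, Pow(-2, 2)) = Mul(2, 4) = 8)
Function('f')(Y, Z) = Add(5, Mul(13, Y, Z)) (Function('f')(Y, Z) = Add(Mul(13, Y, Z), 5) = Add(5, Mul(13, Y, Z)))
Mul(Add(-39, 444), Function('f')(z, 7)) = Mul(Add(-39, 444), Add(5, Mul(13, 8, 7))) = Mul(405, Add(5, 728)) = Mul(405, 733) = 296865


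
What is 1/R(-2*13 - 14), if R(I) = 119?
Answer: 1/119 ≈ 0.0084034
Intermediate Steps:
1/R(-2*13 - 14) = 1/119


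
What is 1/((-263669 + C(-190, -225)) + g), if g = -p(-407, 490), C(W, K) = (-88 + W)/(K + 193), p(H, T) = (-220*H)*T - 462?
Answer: -16/706204773 ≈ -2.2656e-8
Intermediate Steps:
p(H, T) = -462 - 220*H*T (p(H, T) = -220*H*T - 462 = -462 - 220*H*T)
C(W, K) = (-88 + W)/(193 + K)
g = -43874138 (g = -(-462 - 220*(-407)*490) = -(-462 + 43874600) = -1*43874138 = -43874138)
1/((-263669 + C(-190, -225)) + g) = 1/((-263669 + (-88 - 190)/(193 - 225)) - 43874138) = 1/((-263669 - 278/(-32)) - 43874138) = 1/((-263669 - 1/32*(-278)) - 43874138) = 1/((-263669 + 139/16) - 43874138) = 1/(-4218565/16 - 43874138) = 1/(-706204773/16) = -16/706204773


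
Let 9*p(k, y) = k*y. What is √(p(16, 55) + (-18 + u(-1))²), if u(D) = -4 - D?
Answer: √4849/3 ≈ 23.212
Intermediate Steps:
p(k, y) = k*y/9 (p(k, y) = (k*y)/9 = k*y/9)
√(p(16, 55) + (-18 + u(-1))²) = √((⅑)*16*55 + (-18 + (-4 - 1*(-1)))²) = √(880/9 + (-18 + (-4 + 1))²) = √(880/9 + (-18 - 3)²) = √(880/9 + (-21)²) = √(880/9 + 441) = √(4849/9) = √4849/3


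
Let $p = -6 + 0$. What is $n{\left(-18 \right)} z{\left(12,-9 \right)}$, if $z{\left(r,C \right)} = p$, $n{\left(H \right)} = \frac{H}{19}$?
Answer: $\frac{108}{19} \approx 5.6842$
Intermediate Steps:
$n{\left(H \right)} = \frac{H}{19}$ ($n{\left(H \right)} = H \frac{1}{19} = \frac{H}{19}$)
$p = -6$
$z{\left(r,C \right)} = -6$
$n{\left(-18 \right)} z{\left(12,-9 \right)} = \frac{1}{19} \left(-18\right) \left(-6\right) = \left(- \frac{18}{19}\right) \left(-6\right) = \frac{108}{19}$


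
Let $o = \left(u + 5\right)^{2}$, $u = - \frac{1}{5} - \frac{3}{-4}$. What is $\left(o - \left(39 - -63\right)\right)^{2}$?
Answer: $\frac{811053441}{160000} \approx 5069.1$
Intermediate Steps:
$u = \frac{11}{20}$ ($u = \left(-1\right) \frac{1}{5} - - \frac{3}{4} = - \frac{1}{5} + \frac{3}{4} = \frac{11}{20} \approx 0.55$)
$o = \frac{12321}{400}$ ($o = \left(\frac{11}{20} + 5\right)^{2} = \left(\frac{111}{20}\right)^{2} = \frac{12321}{400} \approx 30.802$)
$\left(o - \left(39 - -63\right)\right)^{2} = \left(\frac{12321}{400} - \left(39 - -63\right)\right)^{2} = \left(\frac{12321}{400} - 102\right)^{2} = \left(- \frac{28479}{400}\right)^{2} = \frac{811053441}{160000}$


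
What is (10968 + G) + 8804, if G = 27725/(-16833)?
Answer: 332794351/16833 ≈ 19770.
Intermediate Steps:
G = -27725/16833 (G = 27725*(-1/16833) = -27725/16833 ≈ -1.6471)
(10968 + G) + 8804 = (10968 - 27725/16833) + 8804 = 184596619/16833 + 8804 = 332794351/16833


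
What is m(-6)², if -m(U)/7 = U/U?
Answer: 49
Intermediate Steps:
m(U) = -7 (m(U) = -7*U/U = -7*1 = -7)
m(-6)² = (-7)² = 49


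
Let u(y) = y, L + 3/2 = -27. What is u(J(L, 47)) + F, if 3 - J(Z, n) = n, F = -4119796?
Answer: -4119840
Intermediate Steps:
L = -57/2 (L = -3/2 - 27 = -57/2 ≈ -28.500)
J(Z, n) = 3 - n
u(J(L, 47)) + F = (3 - 1*47) - 4119796 = (3 - 47) - 4119796 = -44 - 4119796 = -4119840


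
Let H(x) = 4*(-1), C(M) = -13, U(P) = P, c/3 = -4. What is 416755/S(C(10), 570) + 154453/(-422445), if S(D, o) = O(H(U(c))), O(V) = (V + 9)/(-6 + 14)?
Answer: 281689551107/422445 ≈ 6.6681e+5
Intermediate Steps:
c = -12 (c = 3*(-4) = -12)
H(x) = -4
O(V) = 9/8 + V/8 (O(V) = (9 + V)/8 = (9 + V)*(1/8) = 9/8 + V/8)
S(D, o) = 5/8 (S(D, o) = 9/8 + (1/8)*(-4) = 9/8 - 1/2 = 5/8)
416755/S(C(10), 570) + 154453/(-422445) = 416755/(5/8) + 154453/(-422445) = 416755*(8/5) + 154453*(-1/422445) = 666808 - 154453/422445 = 281689551107/422445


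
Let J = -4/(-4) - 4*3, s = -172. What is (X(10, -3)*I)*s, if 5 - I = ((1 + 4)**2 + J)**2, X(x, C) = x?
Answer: 328520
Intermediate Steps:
J = -11 (J = -4*(-1/4) - 12 = 1 - 12 = -11)
I = -191 (I = 5 - ((1 + 4)**2 - 11)**2 = 5 - (5**2 - 11)**2 = 5 - (25 - 11)**2 = 5 - 1*14**2 = 5 - 1*196 = 5 - 196 = -191)
(X(10, -3)*I)*s = (10*(-191))*(-172) = -1910*(-172) = 328520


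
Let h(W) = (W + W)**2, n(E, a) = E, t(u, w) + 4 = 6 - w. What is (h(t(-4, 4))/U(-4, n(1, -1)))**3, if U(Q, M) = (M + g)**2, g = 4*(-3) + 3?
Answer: 1/64 ≈ 0.015625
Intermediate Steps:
t(u, w) = 2 - w (t(u, w) = -4 + (6 - w) = 2 - w)
h(W) = 4*W**2 (h(W) = (2*W)**2 = 4*W**2)
g = -9 (g = -12 + 3 = -9)
U(Q, M) = (-9 + M)**2 (U(Q, M) = (M - 9)**2 = (-9 + M)**2)
(h(t(-4, 4))/U(-4, n(1, -1)))**3 = ((4*(2 - 1*4)**2)/((-9 + 1)**2))**3 = ((4*(2 - 4)**2)/((-8)**2))**3 = ((4*(-2)**2)/64)**3 = ((4*4)*(1/64))**3 = (16*(1/64))**3 = (1/4)**3 = 1/64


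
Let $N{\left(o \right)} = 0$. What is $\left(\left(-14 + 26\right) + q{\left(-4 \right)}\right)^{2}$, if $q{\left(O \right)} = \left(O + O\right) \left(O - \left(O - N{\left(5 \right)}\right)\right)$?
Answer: $144$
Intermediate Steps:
$q{\left(O \right)} = 0$ ($q{\left(O \right)} = \left(O + O\right) \left(O + \left(0 - O\right)\right) = 2 O \left(O - O\right) = 2 O 0 = 0$)
$\left(\left(-14 + 26\right) + q{\left(-4 \right)}\right)^{2} = \left(\left(-14 + 26\right) + 0\right)^{2} = \left(12 + 0\right)^{2} = 12^{2} = 144$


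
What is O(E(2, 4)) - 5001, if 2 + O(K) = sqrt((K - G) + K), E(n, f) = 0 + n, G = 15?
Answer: -5003 + I*sqrt(11) ≈ -5003.0 + 3.3166*I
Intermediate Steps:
E(n, f) = n
O(K) = -2 + sqrt(-15 + 2*K) (O(K) = -2 + sqrt((K - 1*15) + K) = -2 + sqrt((K - 15) + K) = -2 + sqrt((-15 + K) + K) = -2 + sqrt(-15 + 2*K))
O(E(2, 4)) - 5001 = (-2 + sqrt(-15 + 2*2)) - 5001 = (-2 + sqrt(-15 + 4)) - 5001 = (-2 + sqrt(-11)) - 5001 = (-2 + I*sqrt(11)) - 5001 = -5003 + I*sqrt(11)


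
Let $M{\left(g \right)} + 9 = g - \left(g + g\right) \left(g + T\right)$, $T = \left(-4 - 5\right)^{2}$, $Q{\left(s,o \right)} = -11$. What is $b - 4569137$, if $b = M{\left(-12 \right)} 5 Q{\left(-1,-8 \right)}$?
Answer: $-4659062$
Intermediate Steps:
$T = 81$ ($T = \left(-9\right)^{2} = 81$)
$M{\left(g \right)} = -9 + g - 2 g \left(81 + g\right)$ ($M{\left(g \right)} = -9 + \left(g - \left(g + g\right) \left(g + 81\right)\right) = -9 + \left(g - 2 g \left(81 + g\right)\right) = -9 - \left(- g + 2 g \left(81 + g\right)\right) = -9 + g - 2 g \left(81 + g\right)$)
$b = -89925$ ($b = \left(-9 - -1932 - 2 \left(-12\right)^{2}\right) 5 \left(-11\right) = \left(-9 + 1932 - 288\right) 5 \left(-11\right) = 1635 \cdot 5 \left(-11\right) = 8175 \left(-11\right) = -89925$)
$b - 4569137 = -89925 - 4569137 = -4659062$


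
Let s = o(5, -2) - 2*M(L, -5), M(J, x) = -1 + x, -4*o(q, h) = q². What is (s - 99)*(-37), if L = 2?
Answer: 13801/4 ≈ 3450.3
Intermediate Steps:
o(q, h) = -q²/4
s = 23/4 (s = -¼*5² - 2*(-1 - 5) = -¼*25 - 2*(-6) = -25/4 + 12 = 23/4 ≈ 5.7500)
(s - 99)*(-37) = (23/4 - 99)*(-37) = -373/4*(-37) = 13801/4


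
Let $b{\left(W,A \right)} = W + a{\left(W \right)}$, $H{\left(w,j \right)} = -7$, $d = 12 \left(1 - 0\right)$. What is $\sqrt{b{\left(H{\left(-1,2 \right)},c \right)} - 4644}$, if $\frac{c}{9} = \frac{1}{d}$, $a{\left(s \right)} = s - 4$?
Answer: $3 i \sqrt{518} \approx 68.279 i$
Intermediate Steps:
$d = 12$ ($d = 12 \left(1 + 0\right) = 12 \cdot 1 = 12$)
$a{\left(s \right)} = -4 + s$
$c = \frac{3}{4}$ ($c = \frac{9}{12} = 9 \cdot \frac{1}{12} = \frac{3}{4} \approx 0.75$)
$b{\left(W,A \right)} = -4 + 2 W$ ($b{\left(W,A \right)} = W + \left(-4 + W\right) = -4 + 2 W$)
$\sqrt{b{\left(H{\left(-1,2 \right)},c \right)} - 4644} = \sqrt{\left(-4 + 2 \left(-7\right)\right) - 4644} = \sqrt{\left(-4 - 14\right) - 4644} = \sqrt{-18 - 4644} = \sqrt{-4662} = 3 i \sqrt{518}$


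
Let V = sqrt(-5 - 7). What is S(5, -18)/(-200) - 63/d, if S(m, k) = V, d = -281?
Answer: 63/281 - I*sqrt(3)/100 ≈ 0.2242 - 0.017321*I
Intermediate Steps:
V = 2*I*sqrt(3) (V = sqrt(-12) = 2*I*sqrt(3) ≈ 3.4641*I)
S(m, k) = 2*I*sqrt(3)
S(5, -18)/(-200) - 63/d = (2*I*sqrt(3))/(-200) - 63/(-281) = (2*I*sqrt(3))*(-1/200) - 63*(-1/281) = -I*sqrt(3)/100 + 63/281 = 63/281 - I*sqrt(3)/100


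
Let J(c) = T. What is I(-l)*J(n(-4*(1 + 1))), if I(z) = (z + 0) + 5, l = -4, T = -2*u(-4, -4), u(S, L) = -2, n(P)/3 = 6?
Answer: 36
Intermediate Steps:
n(P) = 18 (n(P) = 3*6 = 18)
T = 4 (T = -2*(-2) = 4)
J(c) = 4
I(z) = 5 + z (I(z) = z + 5 = 5 + z)
I(-l)*J(n(-4*(1 + 1))) = (5 - 1*(-4))*4 = (5 + 4)*4 = 9*4 = 36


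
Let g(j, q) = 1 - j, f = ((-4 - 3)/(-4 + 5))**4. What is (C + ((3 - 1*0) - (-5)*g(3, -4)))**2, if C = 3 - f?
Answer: 5784025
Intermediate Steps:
f = 2401 (f = (-7/1)**4 = (-7*1)**4 = (-7)**4 = 2401)
C = -2398 (C = 3 - 1*2401 = 3 - 2401 = -2398)
(C + ((3 - 1*0) - (-5)*g(3, -4)))**2 = (-2398 + ((3 - 1*0) - (-5)*(1 - 1*3)))**2 = (-2398 + ((3 + 0) - (-5)*(1 - 3)))**2 = (-2398 + (3 - (-5)*(-2)))**2 = (-2398 + (3 - 1*10))**2 = (-2398 + (3 - 10))**2 = (-2398 - 7)**2 = (-2405)**2 = 5784025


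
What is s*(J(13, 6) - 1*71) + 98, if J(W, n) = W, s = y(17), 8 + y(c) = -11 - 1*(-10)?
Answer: 620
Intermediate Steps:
y(c) = -9 (y(c) = -8 + (-11 - 1*(-10)) = -8 + (-11 + 10) = -8 - 1 = -9)
s = -9
s*(J(13, 6) - 1*71) + 98 = -9*(13 - 1*71) + 98 = -9*(13 - 71) + 98 = -9*(-58) + 98 = 522 + 98 = 620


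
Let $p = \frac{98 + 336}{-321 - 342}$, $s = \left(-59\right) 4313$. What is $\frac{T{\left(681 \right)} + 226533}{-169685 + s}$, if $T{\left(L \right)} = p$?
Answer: $- \frac{150190945}{281212776} \approx -0.53408$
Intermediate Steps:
$s = -254467$
$p = - \frac{434}{663}$ ($p = \frac{434}{-663} = 434 \left(- \frac{1}{663}\right) = - \frac{434}{663} \approx -0.6546$)
$T{\left(L \right)} = - \frac{434}{663}$
$\frac{T{\left(681 \right)} + 226533}{-169685 + s} = \frac{- \frac{434}{663} + 226533}{-169685 - 254467} = \frac{150190945}{663 \left(-424152\right)} = \frac{150190945}{663} \left(- \frac{1}{424152}\right) = - \frac{150190945}{281212776}$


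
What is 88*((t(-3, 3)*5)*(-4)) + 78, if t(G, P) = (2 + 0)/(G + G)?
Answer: 1994/3 ≈ 664.67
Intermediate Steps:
t(G, P) = 1/G (t(G, P) = 2/((2*G)) = 2*(1/(2*G)) = 1/G)
88*((t(-3, 3)*5)*(-4)) + 78 = 88*((5/(-3))*(-4)) + 78 = 88*(-1/3*5*(-4)) + 78 = 88*(-5/3*(-4)) + 78 = 88*(20/3) + 78 = 1760/3 + 78 = 1994/3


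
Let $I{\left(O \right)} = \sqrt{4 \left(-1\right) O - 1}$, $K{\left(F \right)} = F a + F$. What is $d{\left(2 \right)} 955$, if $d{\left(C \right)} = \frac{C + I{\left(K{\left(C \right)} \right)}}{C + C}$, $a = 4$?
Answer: $\frac{955}{2} + \frac{955 i \sqrt{41}}{4} \approx 477.5 + 1528.7 i$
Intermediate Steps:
$K{\left(F \right)} = 5 F$ ($K{\left(F \right)} = F 4 + F = 4 F + F = 5 F$)
$I{\left(O \right)} = \sqrt{-1 - 4 O}$ ($I{\left(O \right)} = \sqrt{- 4 O - 1} = \sqrt{-1 - 4 O}$)
$d{\left(C \right)} = \frac{C + \sqrt{-1 - 20 C}}{2 C}$ ($d{\left(C \right)} = \frac{C + \sqrt{-1 - 4 \cdot 5 C}}{C + C} = \frac{C + \sqrt{-1 - 20 C}}{2 C}$)
$d{\left(2 \right)} 955 = \frac{2 + \sqrt{-1 - 40}}{2 \cdot 2} \cdot 955 = \frac{1}{2} \cdot \frac{1}{2} \left(2 + \sqrt{-1 - 40}\right) 955 = \frac{1}{2} \cdot \frac{1}{2} \left(2 + \sqrt{-41}\right) 955 = \frac{1}{2} \cdot \frac{1}{2} \left(2 + i \sqrt{41}\right) 955 = \left(\frac{1}{2} + \frac{i \sqrt{41}}{4}\right) 955 = \frac{955}{2} + \frac{955 i \sqrt{41}}{4}$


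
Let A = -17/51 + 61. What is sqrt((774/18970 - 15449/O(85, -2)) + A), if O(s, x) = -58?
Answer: sqrt(890867802444270)/1650390 ≈ 18.085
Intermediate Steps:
A = 182/3 (A = -17*1/51 + 61 = -1/3 + 61 = 182/3 ≈ 60.667)
sqrt((774/18970 - 15449/O(85, -2)) + A) = sqrt((774/18970 - 15449/(-58)) + 182/3) = sqrt((774*(1/18970) - 15449*(-1/58)) + 182/3) = sqrt((387/9485 + 15449/58) + 182/3) = sqrt(146556211/550130 + 182/3) = sqrt(539792293/1650390) = sqrt(890867802444270)/1650390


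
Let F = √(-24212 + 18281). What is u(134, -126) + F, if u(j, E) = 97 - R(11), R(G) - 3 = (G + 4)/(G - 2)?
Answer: 277/3 + 3*I*√659 ≈ 92.333 + 77.013*I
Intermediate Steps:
R(G) = 3 + (4 + G)/(-2 + G) (R(G) = 3 + (G + 4)/(G - 2) = 3 + (4 + G)/(-2 + G))
u(j, E) = 277/3 (u(j, E) = 97 - 2*(-1 + 2*11)/(-2 + 11) = 97 - 2*(-1 + 22)/9 = 97 - 2*21/9 = 97 - 1*14/3 = 97 - 14/3 = 277/3)
F = 3*I*√659 (F = √(-5931) = 3*I*√659 ≈ 77.013*I)
u(134, -126) + F = 277/3 + 3*I*√659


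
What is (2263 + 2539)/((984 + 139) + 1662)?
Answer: 4802/2785 ≈ 1.7242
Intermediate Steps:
(2263 + 2539)/((984 + 139) + 1662) = 4802/(1123 + 1662) = 4802/2785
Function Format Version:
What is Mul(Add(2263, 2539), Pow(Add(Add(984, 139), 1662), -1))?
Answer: Rational(4802, 2785) ≈ 1.7242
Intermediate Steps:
Mul(Add(2263, 2539), Pow(Add(Add(984, 139), 1662), -1)) = Mul(4802, Pow(Add(1123, 1662), -1)) = Mul(4802, Pow(2785, -1)) = Mul(4802, Rational(1, 2785)) = Rational(4802, 2785)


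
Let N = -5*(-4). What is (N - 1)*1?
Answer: 19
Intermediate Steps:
N = 20
(N - 1)*1 = (20 - 1)*1 = 19*1 = 19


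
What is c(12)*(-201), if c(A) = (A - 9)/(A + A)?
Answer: -201/8 ≈ -25.125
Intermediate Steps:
c(A) = (-9 + A)/(2*A) (c(A) = (-9 + A)/((2*A)) = (-9 + A)*(1/(2*A)) = (-9 + A)/(2*A))
c(12)*(-201) = ((½)*(-9 + 12)/12)*(-201) = ((½)*(1/12)*3)*(-201) = (⅛)*(-201) = -201/8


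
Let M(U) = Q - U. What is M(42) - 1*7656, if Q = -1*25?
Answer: -7723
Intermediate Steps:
Q = -25
M(U) = -25 - U
M(42) - 1*7656 = (-25 - 1*42) - 1*7656 = (-25 - 42) - 7656 = -67 - 7656 = -7723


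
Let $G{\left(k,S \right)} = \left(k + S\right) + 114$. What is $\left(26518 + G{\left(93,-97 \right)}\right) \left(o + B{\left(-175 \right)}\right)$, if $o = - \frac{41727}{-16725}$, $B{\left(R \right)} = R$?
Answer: $- \frac{25608573648}{5575} \approx -4.5935 \cdot 10^{6}$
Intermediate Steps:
$G{\left(k,S \right)} = 114 + S + k$ ($G{\left(k,S \right)} = \left(S + k\right) + 114 = 114 + S + k$)
$o = \frac{13909}{5575}$ ($o = \left(-41727\right) \left(- \frac{1}{16725}\right) = \frac{13909}{5575} \approx 2.4949$)
$\left(26518 + G{\left(93,-97 \right)}\right) \left(o + B{\left(-175 \right)}\right) = \left(26518 + \left(114 - 97 + 93\right)\right) \left(\frac{13909}{5575} - 175\right) = \left(26518 + 110\right) \left(- \frac{961716}{5575}\right) = 26628 \left(- \frac{961716}{5575}\right) = - \frac{25608573648}{5575}$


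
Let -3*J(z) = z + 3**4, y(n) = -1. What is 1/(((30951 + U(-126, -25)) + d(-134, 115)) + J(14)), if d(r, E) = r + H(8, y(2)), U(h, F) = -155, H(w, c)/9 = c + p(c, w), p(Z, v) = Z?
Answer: 3/91837 ≈ 3.2667e-5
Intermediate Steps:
H(w, c) = 18*c (H(w, c) = 9*(c + c) = 9*(2*c) = 18*c)
d(r, E) = -18 + r (d(r, E) = r + 18*(-1) = r - 18 = -18 + r)
J(z) = -27 - z/3 (J(z) = -(z + 3**4)/3 = -(z + 81)/3 = -(81 + z)/3 = -27 - z/3)
1/(((30951 + U(-126, -25)) + d(-134, 115)) + J(14)) = 1/(((30951 - 155) + (-18 - 134)) + (-27 - 1/3*14)) = 1/((30796 - 152) + (-27 - 14/3)) = 1/(30644 - 95/3) = 1/(91837/3) = 3/91837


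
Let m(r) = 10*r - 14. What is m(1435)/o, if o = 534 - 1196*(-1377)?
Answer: 7168/823713 ≈ 0.0087021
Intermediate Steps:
m(r) = -14 + 10*r
o = 1647426 (o = 534 + 1646892 = 1647426)
m(1435)/o = (-14 + 10*1435)/1647426 = (-14 + 14350)*(1/1647426) = 14336*(1/1647426) = 7168/823713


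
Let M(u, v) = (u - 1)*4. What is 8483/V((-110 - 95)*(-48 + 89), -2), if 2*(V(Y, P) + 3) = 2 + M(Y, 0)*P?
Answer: 8483/33622 ≈ 0.25231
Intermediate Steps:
M(u, v) = -4 + 4*u (M(u, v) = (-1 + u)*4 = -4 + 4*u)
V(Y, P) = -2 + P*(-4 + 4*Y)/2 (V(Y, P) = -3 + (2 + (-4 + 4*Y)*P)/2 = -3 + (2 + P*(-4 + 4*Y))/2 = -3 + (1 + P*(-4 + 4*Y)/2) = -2 + P*(-4 + 4*Y)/2)
8483/V((-110 - 95)*(-48 + 89), -2) = 8483/(-2 + 2*(-2)*(-1 + (-110 - 95)*(-48 + 89))) = 8483/(-2 + 2*(-2)*(-1 - 205*41)) = 8483/(-2 + 2*(-2)*(-1 - 8405)) = 8483/(-2 + 2*(-2)*(-8406)) = 8483/(-2 + 33624) = 8483/33622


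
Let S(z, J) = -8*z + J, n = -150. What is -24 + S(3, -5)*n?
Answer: 4326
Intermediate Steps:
S(z, J) = J - 8*z
-24 + S(3, -5)*n = -24 + (-5 - 8*3)*(-150) = -24 + (-5 - 24)*(-150) = -24 - 29*(-150) = -24 + 4350 = 4326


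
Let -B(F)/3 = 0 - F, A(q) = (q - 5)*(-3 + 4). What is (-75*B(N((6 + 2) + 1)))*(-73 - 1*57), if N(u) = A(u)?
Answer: 117000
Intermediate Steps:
A(q) = -5 + q (A(q) = (-5 + q)*1 = -5 + q)
N(u) = -5 + u
B(F) = 3*F (B(F) = -3*(0 - F) = -(-3)*F = 3*F)
(-75*B(N((6 + 2) + 1)))*(-73 - 1*57) = (-225*(-5 + ((6 + 2) + 1)))*(-73 - 1*57) = (-225*(-5 + (8 + 1)))*(-73 - 57) = -225*(-5 + 9)*(-130) = -225*4*(-130) = -75*12*(-130) = -900*(-130) = 117000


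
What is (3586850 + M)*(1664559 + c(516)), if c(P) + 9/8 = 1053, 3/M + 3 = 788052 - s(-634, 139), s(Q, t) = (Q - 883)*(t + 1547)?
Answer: 53302050859509395037/8921896 ≈ 5.9743e+12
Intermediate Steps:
s(Q, t) = (-883 + Q)*(1547 + t)
M = 1/1115237 (M = 3/(-3 + (788052 - (-1366001 - 883*139 + 1547*(-634) - 634*139))) = 3/(-3 + (788052 - (-1366001 - 122737 - 980798 - 88126))) = 3/(-3 + (788052 - 1*(-2557662))) = 3/(-3 + (788052 + 2557662)) = 3/(-3 + 3345714) = 3/3345711 = 3*(1/3345711) = 1/1115237 ≈ 8.9667e-7)
c(P) = 8415/8 (c(P) = -9/8 + 1053 = 8415/8)
(3586850 + M)*(1664559 + c(516)) = (3586850 + 1/1115237)*(1664559 + 8415/8) = (4000187833451/1115237)*(13324887/8) = 53302050859509395037/8921896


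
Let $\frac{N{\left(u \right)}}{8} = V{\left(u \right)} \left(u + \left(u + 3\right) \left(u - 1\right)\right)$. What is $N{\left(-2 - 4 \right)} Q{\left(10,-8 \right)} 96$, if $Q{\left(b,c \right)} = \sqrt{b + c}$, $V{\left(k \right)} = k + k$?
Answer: $- 138240 \sqrt{2} \approx -1.955 \cdot 10^{5}$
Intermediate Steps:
$V{\left(k \right)} = 2 k$
$N{\left(u \right)} = 16 u \left(u + \left(-1 + u\right) \left(3 + u\right)\right)$ ($N{\left(u \right)} = 8 \cdot 2 u \left(u + \left(u + 3\right) \left(u - 1\right)\right) = 8 \cdot 2 u \left(u + \left(3 + u\right) \left(-1 + u\right)\right) = 8 \cdot 2 u \left(u + \left(-1 + u\right) \left(3 + u\right)\right) = 16 u \left(u + \left(-1 + u\right) \left(3 + u\right)\right)$)
$N{\left(-2 - 4 \right)} Q{\left(10,-8 \right)} 96 = 16 \left(-2 - 4\right) \left(-3 + \left(-2 - 4\right)^{2} + 3 \left(-2 - 4\right)\right) \sqrt{10 - 8} \cdot 96 = 16 \left(-6\right) \left(-3 + \left(-6\right)^{2} + 3 \left(-6\right)\right) \sqrt{2} \cdot 96 = 16 \left(-6\right) \left(-3 + 36 - 18\right) \sqrt{2} \cdot 96 = 16 \left(-6\right) 15 \sqrt{2} \cdot 96 = - 1440 \sqrt{2} \cdot 96 = - 138240 \sqrt{2}$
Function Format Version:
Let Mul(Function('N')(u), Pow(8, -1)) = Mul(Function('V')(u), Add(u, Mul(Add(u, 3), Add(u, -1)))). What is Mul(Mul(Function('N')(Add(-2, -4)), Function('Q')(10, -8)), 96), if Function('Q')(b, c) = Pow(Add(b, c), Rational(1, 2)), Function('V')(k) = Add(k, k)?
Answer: Mul(-138240, Pow(2, Rational(1, 2))) ≈ -1.9550e+5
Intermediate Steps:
Function('V')(k) = Mul(2, k)
Function('N')(u) = Mul(16, u, Add(u, Mul(Add(-1, u), Add(3, u)))) (Function('N')(u) = Mul(8, Mul(Mul(2, u), Add(u, Mul(Add(u, 3), Add(u, -1))))) = Mul(8, Mul(Mul(2, u), Add(u, Mul(Add(3, u), Add(-1, u))))) = Mul(8, Mul(Mul(2, u), Add(u, Mul(Add(-1, u), Add(3, u))))) = Mul(8, Mul(2, u, Add(u, Mul(Add(-1, u), Add(3, u))))) = Mul(16, u, Add(u, Mul(Add(-1, u), Add(3, u)))))
Mul(Mul(Function('N')(Add(-2, -4)), Function('Q')(10, -8)), 96) = Mul(Mul(Mul(16, Add(-2, -4), Add(-3, Pow(Add(-2, -4), 2), Mul(3, Add(-2, -4)))), Pow(Add(10, -8), Rational(1, 2))), 96) = Mul(Mul(Mul(16, -6, Add(-3, Pow(-6, 2), Mul(3, -6))), Pow(2, Rational(1, 2))), 96) = Mul(Mul(Mul(16, -6, Add(-3, 36, -18)), Pow(2, Rational(1, 2))), 96) = Mul(Mul(Mul(16, -6, 15), Pow(2, Rational(1, 2))), 96) = Mul(Mul(-1440, Pow(2, Rational(1, 2))), 96) = Mul(-138240, Pow(2, Rational(1, 2)))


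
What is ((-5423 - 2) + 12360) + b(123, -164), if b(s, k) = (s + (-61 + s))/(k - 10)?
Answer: 1206505/174 ≈ 6933.9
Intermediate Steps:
b(s, k) = (-61 + 2*s)/(-10 + k)
((-5423 - 2) + 12360) + b(123, -164) = ((-5423 - 2) + 12360) + (-61 + 2*123)/(-10 - 164) = (-5425 + 12360) + (-61 + 246)/(-174) = 6935 - 1/174*185 = 6935 - 185/174 = 1206505/174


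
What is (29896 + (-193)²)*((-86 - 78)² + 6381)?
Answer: 2234384165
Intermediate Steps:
(29896 + (-193)²)*((-86 - 78)² + 6381) = (29896 + 37249)*((-164)² + 6381) = 67145*(26896 + 6381) = 67145*33277 = 2234384165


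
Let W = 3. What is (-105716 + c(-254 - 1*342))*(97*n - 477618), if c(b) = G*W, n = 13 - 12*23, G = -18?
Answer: 53215954330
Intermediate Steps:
n = -263 (n = 13 - 276 = -263)
c(b) = -54 (c(b) = -18*3 = -54)
(-105716 + c(-254 - 1*342))*(97*n - 477618) = (-105716 - 54)*(97*(-263) - 477618) = -105770*(-25511 - 477618) = -105770*(-503129) = 53215954330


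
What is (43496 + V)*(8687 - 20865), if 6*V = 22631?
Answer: -1726883023/3 ≈ -5.7563e+8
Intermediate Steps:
V = 22631/6 (V = (1/6)*22631 = 22631/6 ≈ 3771.8)
(43496 + V)*(8687 - 20865) = (43496 + 22631/6)*(8687 - 20865) = (283607/6)*(-12178) = -1726883023/3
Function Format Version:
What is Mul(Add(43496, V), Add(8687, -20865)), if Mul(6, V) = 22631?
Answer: Rational(-1726883023, 3) ≈ -5.7563e+8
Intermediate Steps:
V = Rational(22631, 6) (V = Mul(Rational(1, 6), 22631) = Rational(22631, 6) ≈ 3771.8)
Mul(Add(43496, V), Add(8687, -20865)) = Mul(Add(43496, Rational(22631, 6)), Add(8687, -20865)) = Mul(Rational(283607, 6), -12178) = Rational(-1726883023, 3)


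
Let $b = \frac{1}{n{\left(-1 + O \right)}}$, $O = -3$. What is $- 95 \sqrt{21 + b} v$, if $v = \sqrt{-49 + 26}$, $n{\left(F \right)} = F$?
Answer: $- \frac{95 i \sqrt{1909}}{2} \approx - 2075.4 i$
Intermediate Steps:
$b = - \frac{1}{4}$ ($b = \frac{1}{-1 - 3} = \frac{1}{-4} = - \frac{1}{4} \approx -0.25$)
$v = i \sqrt{23}$ ($v = \sqrt{-23} = i \sqrt{23} \approx 4.7958 i$)
$- 95 \sqrt{21 + b} v = - 95 \sqrt{21 - \frac{1}{4}} i \sqrt{23} = - 95 \sqrt{\frac{83}{4}} i \sqrt{23} = - 95 \frac{\sqrt{83}}{2} i \sqrt{23} = - \frac{95 \sqrt{83}}{2} i \sqrt{23} = - \frac{95 i \sqrt{1909}}{2}$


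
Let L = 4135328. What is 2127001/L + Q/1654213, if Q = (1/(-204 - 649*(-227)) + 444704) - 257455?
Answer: 631559613473038643/1006398905406094816 ≈ 0.62754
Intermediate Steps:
Q = 27547885632/147119 (Q = (1/(-204 + 147323) + 444704) - 257455 = (1/147119 + 444704) - 257455 = 65424407777/147119 - 257455 = 27547885632/147119 ≈ 1.8725e+5)
2127001/L + Q/1654213 = 2127001/4135328 + (27547885632/147119)/1654213 = 2127001*(1/4135328) + (27547885632/147119)*(1/1654213) = 2127001/4135328 + 27547885632/243366162347 = 631559613473038643/1006398905406094816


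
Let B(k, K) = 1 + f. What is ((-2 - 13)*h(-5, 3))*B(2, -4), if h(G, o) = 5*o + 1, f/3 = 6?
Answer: -4560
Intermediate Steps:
f = 18 (f = 3*6 = 18)
h(G, o) = 1 + 5*o
B(k, K) = 19 (B(k, K) = 1 + 18 = 19)
((-2 - 13)*h(-5, 3))*B(2, -4) = ((-2 - 13)*(1 + 5*3))*19 = -15*(1 + 15)*19 = -15*16*19 = -240*19 = -4560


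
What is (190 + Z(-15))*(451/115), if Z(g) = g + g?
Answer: 14432/23 ≈ 627.48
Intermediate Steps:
Z(g) = 2*g
(190 + Z(-15))*(451/115) = (190 + 2*(-15))*(451/115) = (190 - 30)*(451*(1/115)) = 160*(451/115) = 14432/23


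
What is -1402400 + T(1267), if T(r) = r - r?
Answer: -1402400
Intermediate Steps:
T(r) = 0
-1402400 + T(1267) = -1402400 + 0 = -1402400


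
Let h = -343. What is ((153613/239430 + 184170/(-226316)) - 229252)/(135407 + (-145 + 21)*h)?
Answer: -1552806343364144/1205244012675915 ≈ -1.2884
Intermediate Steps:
((153613/239430 + 184170/(-226316)) - 229252)/(135407 + (-145 + 21)*h) = ((153613/239430 + 184170/(-226316)) - 229252)/(135407 + (-145 + 21)*(-343)) = ((153613*(1/239430) + 184170*(-1/226316)) - 229252)/(135407 - 124*(-343)) = ((153613/239430 - 92085/113158) - 229252)/(135407 + 42532) = (-1166342924/6773354985 - 229252)/177939 = -1552806343364144/6773354985*1/177939 = -1552806343364144/1205244012675915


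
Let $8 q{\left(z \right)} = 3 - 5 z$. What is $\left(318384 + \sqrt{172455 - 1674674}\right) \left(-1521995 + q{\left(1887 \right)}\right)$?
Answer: $-484954230816 - 1523174 i \sqrt{1502219} \approx -4.8495 \cdot 10^{11} - 1.8669 \cdot 10^{9} i$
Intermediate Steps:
$q{\left(z \right)} = \frac{3}{8} - \frac{5 z}{8}$ ($q{\left(z \right)} = \frac{3 - 5 z}{8} = \frac{3}{8} - \frac{5 z}{8}$)
$\left(318384 + \sqrt{172455 - 1674674}\right) \left(-1521995 + q{\left(1887 \right)}\right) = \left(318384 + \sqrt{172455 - 1674674}\right) \left(-1521995 + \left(\frac{3}{8} - \frac{9435}{8}\right)\right) = \left(318384 + \sqrt{-1502219}\right) \left(-1521995 + \left(\frac{3}{8} - \frac{9435}{8}\right)\right) = \left(318384 + i \sqrt{1502219}\right) \left(-1521995 - 1179\right) = \left(318384 + i \sqrt{1502219}\right) \left(-1523174\right) = -484954230816 - 1523174 i \sqrt{1502219}$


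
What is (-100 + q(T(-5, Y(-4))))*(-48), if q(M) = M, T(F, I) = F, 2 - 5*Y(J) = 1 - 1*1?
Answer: 5040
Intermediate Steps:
Y(J) = 2/5 (Y(J) = 2/5 - (1 - 1*1)/5 = 2/5 - (1 - 1)/5 = 2/5 - 1/5*0 = 2/5 + 0 = 2/5)
(-100 + q(T(-5, Y(-4))))*(-48) = (-100 - 5)*(-48) = -105*(-48) = 5040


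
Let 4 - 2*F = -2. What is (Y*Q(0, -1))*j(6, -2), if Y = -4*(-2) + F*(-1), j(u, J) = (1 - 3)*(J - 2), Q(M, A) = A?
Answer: -40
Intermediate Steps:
F = 3 (F = 2 - ½*(-2) = 2 + 1 = 3)
j(u, J) = 4 - 2*J (j(u, J) = -2*(-2 + J) = 4 - 2*J)
Y = 5 (Y = -4*(-2) + 3*(-1) = 8 - 3 = 5)
(Y*Q(0, -1))*j(6, -2) = (5*(-1))*(4 - 2*(-2)) = -5*(4 + 4) = -5*8 = -40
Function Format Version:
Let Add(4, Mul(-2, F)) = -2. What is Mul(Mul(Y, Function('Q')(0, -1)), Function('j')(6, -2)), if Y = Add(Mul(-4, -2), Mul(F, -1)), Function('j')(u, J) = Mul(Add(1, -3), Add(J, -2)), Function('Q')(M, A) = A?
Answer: -40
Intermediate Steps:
F = 3 (F = Add(2, Mul(Rational(-1, 2), -2)) = Add(2, 1) = 3)
Function('j')(u, J) = Add(4, Mul(-2, J)) (Function('j')(u, J) = Mul(-2, Add(-2, J)) = Add(4, Mul(-2, J)))
Y = 5 (Y = Add(Mul(-4, -2), Mul(3, -1)) = Add(8, -3) = 5)
Mul(Mul(Y, Function('Q')(0, -1)), Function('j')(6, -2)) = Mul(Mul(5, -1), Add(4, Mul(-2, -2))) = Mul(-5, Add(4, 4)) = Mul(-5, 8) = -40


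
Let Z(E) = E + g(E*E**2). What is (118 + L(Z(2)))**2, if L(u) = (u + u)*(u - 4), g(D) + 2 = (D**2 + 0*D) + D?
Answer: 98208100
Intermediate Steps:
g(D) = -2 + D + D**2 (g(D) = -2 + ((D**2 + 0*D) + D) = -2 + ((D**2 + 0) + D) = -2 + (D**2 + D) = -2 + (D + D**2) = -2 + D + D**2)
Z(E) = -2 + E + E**3 + E**6 (Z(E) = E + (-2 + E*E**2 + (E*E**2)**2) = E + (-2 + E**3 + (E**3)**2) = E + (-2 + E**3 + E**6) = -2 + E + E**3 + E**6)
L(u) = 2*u*(-4 + u) (L(u) = (2*u)*(-4 + u) = 2*u*(-4 + u))
(118 + L(Z(2)))**2 = (118 + 2*(-2 + 2 + 2**3 + 2**6)*(-4 + (-2 + 2 + 2**3 + 2**6)))**2 = (118 + 2*(-2 + 2 + 8 + 64)*(-4 + (-2 + 2 + 8 + 64)))**2 = (118 + 2*72*(-4 + 72))**2 = (118 + 2*72*68)**2 = (118 + 9792)**2 = 9910**2 = 98208100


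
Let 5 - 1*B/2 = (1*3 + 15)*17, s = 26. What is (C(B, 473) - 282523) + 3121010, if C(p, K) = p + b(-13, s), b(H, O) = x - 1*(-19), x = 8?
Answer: 2837912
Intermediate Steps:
b(H, O) = 27 (b(H, O) = 8 - 1*(-19) = 8 + 19 = 27)
B = -602 (B = 10 - 2*(1*3 + 15)*17 = 10 - 2*(3 + 15)*17 = 10 - 36*17 = 10 - 2*306 = 10 - 612 = -602)
C(p, K) = 27 + p (C(p, K) = p + 27 = 27 + p)
(C(B, 473) - 282523) + 3121010 = ((27 - 602) - 282523) + 3121010 = (-575 - 282523) + 3121010 = -283098 + 3121010 = 2837912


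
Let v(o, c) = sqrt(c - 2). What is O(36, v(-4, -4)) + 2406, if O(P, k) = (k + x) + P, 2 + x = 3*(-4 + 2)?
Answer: 2434 + I*sqrt(6) ≈ 2434.0 + 2.4495*I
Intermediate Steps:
x = -8 (x = -2 + 3*(-4 + 2) = -2 + 3*(-2) = -2 - 6 = -8)
v(o, c) = sqrt(-2 + c)
O(P, k) = -8 + P + k (O(P, k) = (k - 8) + P = (-8 + k) + P = -8 + P + k)
O(36, v(-4, -4)) + 2406 = (-8 + 36 + sqrt(-2 - 4)) + 2406 = (-8 + 36 + sqrt(-6)) + 2406 = (-8 + 36 + I*sqrt(6)) + 2406 = (28 + I*sqrt(6)) + 2406 = 2434 + I*sqrt(6)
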